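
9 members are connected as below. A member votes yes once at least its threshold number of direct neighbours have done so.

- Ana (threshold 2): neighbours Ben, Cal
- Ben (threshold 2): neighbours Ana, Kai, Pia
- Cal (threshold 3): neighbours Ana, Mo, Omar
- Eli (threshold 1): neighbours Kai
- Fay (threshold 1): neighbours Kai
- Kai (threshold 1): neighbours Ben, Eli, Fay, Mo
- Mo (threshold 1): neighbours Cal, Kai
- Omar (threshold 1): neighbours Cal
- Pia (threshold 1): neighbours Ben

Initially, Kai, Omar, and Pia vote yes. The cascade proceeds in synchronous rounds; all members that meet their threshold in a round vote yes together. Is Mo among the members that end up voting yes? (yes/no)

Round 1 — Kai, Omar, Pia vote yes (initial).
Round 2 — checking thresholds:
  Ben: 2 of 3 neighbours ≥ 2, votes yes.
  Cal: 1 of 3 neighbours < 3, holds.
  Eli: 1 of 1 neighbours ≥ 1, votes yes.
  Fay: 1 of 1 neighbours ≥ 1, votes yes.
  Mo: 1 of 2 neighbours ≥ 1, votes yes.
Round 3 — no new yes votes; cascade stops.

yes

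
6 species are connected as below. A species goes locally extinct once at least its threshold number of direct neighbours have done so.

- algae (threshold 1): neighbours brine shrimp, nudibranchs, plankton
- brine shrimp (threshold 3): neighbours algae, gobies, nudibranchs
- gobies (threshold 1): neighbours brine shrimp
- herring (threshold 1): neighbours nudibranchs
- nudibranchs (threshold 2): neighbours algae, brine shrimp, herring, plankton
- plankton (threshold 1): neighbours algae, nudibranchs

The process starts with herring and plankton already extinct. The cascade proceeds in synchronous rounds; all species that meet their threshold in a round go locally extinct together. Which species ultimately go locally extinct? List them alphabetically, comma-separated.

Round 1 — herring, plankton go locally extinct (initial).
Round 2 — checking thresholds:
  algae: 1 of 3 neighbours ≥ 1, goes locally extinct.
  nudibranchs: 2 of 4 neighbours ≥ 2, goes locally extinct.
Round 3 — no new extinctions; cascade stops.

algae, herring, nudibranchs, plankton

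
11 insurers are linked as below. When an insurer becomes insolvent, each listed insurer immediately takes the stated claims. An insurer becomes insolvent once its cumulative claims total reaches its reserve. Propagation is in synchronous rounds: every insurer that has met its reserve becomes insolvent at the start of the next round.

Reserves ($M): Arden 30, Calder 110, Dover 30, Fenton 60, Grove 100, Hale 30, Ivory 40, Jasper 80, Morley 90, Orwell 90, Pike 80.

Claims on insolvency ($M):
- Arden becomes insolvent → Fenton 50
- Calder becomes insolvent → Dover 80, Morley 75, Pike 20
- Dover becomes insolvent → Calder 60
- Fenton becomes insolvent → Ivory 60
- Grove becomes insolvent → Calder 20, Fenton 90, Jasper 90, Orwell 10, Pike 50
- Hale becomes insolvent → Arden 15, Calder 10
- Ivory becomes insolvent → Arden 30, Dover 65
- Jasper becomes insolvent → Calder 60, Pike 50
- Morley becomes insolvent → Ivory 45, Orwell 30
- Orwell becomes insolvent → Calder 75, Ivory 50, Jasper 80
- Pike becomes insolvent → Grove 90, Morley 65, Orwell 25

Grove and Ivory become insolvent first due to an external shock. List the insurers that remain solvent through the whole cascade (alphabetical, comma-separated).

Round 1 — Grove, Ivory become insolvent (initial).
  Arden: +30 → 30 ≥ 30
  Calder: +20 → 20 < 110
  Dover: +65 → 65 ≥ 30
  Fenton: +90 → 90 ≥ 60
  Jasper: +90 → 90 ≥ 80
  Orwell: +10 → 10 < 90
  Pike: +50 → 50 < 80
Round 2 — Arden, Dover, Fenton, Jasper become insolvent.
  Calder: +60+60 → 140 ≥ 110
  Pike: +50 → 100 ≥ 80
Round 3 — Calder, Pike become insolvent.
  Morley: +75+65 → 140 ≥ 90
  Orwell: +25 → 35 < 90
Round 4 — Morley becomes insolvent.
  Orwell: +30 → 65 < 90
No further insolvencies.

Hale, Orwell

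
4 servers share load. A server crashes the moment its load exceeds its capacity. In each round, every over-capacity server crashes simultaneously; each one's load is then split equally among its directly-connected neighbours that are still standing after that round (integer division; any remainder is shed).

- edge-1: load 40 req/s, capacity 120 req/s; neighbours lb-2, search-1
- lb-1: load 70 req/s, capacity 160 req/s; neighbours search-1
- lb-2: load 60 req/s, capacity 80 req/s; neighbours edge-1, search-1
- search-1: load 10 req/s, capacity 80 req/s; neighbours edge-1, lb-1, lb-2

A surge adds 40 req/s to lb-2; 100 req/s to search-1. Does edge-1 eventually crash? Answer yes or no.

Round 1 — lb-2 at 100 > 80; search-1 at 110 > 80. lb-2, search-1 crash.
  lb-2 sheds 100 req/s to edge-1: 100 each.
    edge-1: 40+100 = 140 > 120
  search-1 sheds 110 req/s to edge-1, lb-1: 55 each.
    edge-1: 140+55 = 195 > 120
    lb-1: 70+55 = 125 ≤ 160
Round 2 — edge-1 crashes.
  edge-1 sheds 195 req/s: no online neighbours, lost.
No further crashes.

yes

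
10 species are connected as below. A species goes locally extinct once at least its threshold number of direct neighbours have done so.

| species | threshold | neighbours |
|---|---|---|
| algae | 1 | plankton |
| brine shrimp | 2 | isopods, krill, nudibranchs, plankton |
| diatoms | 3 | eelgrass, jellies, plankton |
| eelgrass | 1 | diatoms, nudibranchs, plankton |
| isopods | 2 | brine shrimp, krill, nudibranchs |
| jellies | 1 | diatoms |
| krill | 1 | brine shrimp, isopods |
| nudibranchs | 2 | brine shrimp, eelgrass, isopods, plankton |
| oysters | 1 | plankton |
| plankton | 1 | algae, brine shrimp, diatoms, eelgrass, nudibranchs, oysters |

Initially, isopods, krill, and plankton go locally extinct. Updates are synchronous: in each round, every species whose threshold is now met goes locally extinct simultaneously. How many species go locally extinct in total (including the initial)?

8

Round 1 — isopods, krill, plankton go locally extinct (initial).
Round 2 — checking thresholds:
  algae: 1 of 1 neighbours ≥ 1, goes locally extinct.
  brine shrimp: 3 of 4 neighbours ≥ 2, goes locally extinct.
  diatoms: 1 of 3 neighbours < 3, holds.
  eelgrass: 1 of 3 neighbours ≥ 1, goes locally extinct.
  nudibranchs: 2 of 4 neighbours ≥ 2, goes locally extinct.
  oysters: 1 of 1 neighbours ≥ 1, goes locally extinct.
Round 3 — no new extinctions; cascade stops.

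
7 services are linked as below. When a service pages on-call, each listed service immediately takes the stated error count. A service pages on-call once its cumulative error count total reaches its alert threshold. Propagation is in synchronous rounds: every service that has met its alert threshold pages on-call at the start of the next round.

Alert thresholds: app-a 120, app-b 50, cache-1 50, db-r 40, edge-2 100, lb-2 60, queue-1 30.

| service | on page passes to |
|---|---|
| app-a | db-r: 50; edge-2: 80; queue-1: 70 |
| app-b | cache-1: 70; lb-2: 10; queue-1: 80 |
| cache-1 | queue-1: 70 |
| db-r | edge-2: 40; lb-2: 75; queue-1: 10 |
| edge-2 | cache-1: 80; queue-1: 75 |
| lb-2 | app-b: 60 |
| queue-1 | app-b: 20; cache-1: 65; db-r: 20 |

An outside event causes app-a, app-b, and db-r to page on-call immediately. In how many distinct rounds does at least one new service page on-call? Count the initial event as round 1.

2

Round 1 — app-a, app-b, db-r page on-call (initial).
  cache-1: +70 → 70 ≥ 50
  edge-2: +80+40 → 120 ≥ 100
  lb-2: +10+75 → 85 ≥ 60
  queue-1: +70+80+10 → 160 ≥ 30
Round 2 — cache-1, edge-2, lb-2, queue-1 page on-call.
No further pages.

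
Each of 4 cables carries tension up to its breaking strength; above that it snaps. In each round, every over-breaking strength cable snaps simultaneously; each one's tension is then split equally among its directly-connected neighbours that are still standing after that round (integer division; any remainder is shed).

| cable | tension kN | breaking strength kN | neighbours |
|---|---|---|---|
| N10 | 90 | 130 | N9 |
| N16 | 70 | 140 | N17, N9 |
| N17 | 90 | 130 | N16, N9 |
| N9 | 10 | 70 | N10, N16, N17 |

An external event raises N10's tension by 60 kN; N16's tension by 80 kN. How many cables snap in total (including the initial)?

4

Round 1 — N10 at 150 > 130; N16 at 150 > 140. N10, N16 snap.
  N10 sheds 150 kN to N9: 150 each.
    N9: 10+150 = 160 > 70
  N16 sheds 150 kN to N17, N9: 75 each.
    N17: 90+75 = 165 > 130
    N9: 160+75 = 235 > 70
Round 2 — N17, N9 snap.
  N17 sheds 165 kN: no online neighbours, lost.
  N9 sheds 235 kN: no online neighbours, lost.
No further breaks.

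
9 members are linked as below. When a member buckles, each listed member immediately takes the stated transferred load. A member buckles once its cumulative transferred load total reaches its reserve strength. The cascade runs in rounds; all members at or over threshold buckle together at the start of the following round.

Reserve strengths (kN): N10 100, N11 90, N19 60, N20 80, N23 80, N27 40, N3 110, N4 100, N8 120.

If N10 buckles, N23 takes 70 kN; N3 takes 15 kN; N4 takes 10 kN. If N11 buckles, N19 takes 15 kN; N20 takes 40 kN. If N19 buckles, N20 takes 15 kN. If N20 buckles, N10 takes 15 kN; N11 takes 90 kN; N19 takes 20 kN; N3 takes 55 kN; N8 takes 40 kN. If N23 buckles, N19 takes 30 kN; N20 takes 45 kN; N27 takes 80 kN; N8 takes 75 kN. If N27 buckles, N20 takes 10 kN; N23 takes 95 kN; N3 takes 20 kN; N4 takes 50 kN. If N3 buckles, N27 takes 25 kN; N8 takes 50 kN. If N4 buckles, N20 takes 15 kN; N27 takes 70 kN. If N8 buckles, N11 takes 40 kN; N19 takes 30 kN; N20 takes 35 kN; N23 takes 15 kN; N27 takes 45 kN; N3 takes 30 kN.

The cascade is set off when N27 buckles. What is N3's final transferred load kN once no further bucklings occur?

Round 1 — N27 buckles (initial).
  N20: +10 → 10 < 80
  N23: +95 → 95 ≥ 80
  N3: +20 → 20 < 110
  N4: +50 → 50 < 100
Round 2 — N23 buckles.
  N19: +30 → 30 < 60
  N20: +45 → 55 < 80
  N8: +75 → 75 < 120
No further bucklings.

20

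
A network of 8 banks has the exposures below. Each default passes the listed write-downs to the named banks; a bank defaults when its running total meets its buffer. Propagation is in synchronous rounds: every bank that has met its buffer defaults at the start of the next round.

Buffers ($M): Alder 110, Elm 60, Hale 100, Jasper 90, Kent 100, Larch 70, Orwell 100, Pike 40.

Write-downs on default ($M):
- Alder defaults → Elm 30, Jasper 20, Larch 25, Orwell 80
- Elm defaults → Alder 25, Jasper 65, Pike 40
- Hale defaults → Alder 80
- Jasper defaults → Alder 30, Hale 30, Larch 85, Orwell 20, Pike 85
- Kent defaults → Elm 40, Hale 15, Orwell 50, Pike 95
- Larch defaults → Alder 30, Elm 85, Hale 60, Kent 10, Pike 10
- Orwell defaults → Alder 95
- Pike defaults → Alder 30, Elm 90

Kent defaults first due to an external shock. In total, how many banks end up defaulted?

Round 1 — Kent defaults (initial).
  Elm: +40 → 40 < 60
  Hale: +15 → 15 < 100
  Orwell: +50 → 50 < 100
  Pike: +95 → 95 ≥ 40
Round 2 — Pike defaults.
  Alder: +30 → 30 < 110
  Elm: +90 → 130 ≥ 60
Round 3 — Elm defaults.
  Alder: +25 → 55 < 110
  Jasper: +65 → 65 < 90
No further defaults.

3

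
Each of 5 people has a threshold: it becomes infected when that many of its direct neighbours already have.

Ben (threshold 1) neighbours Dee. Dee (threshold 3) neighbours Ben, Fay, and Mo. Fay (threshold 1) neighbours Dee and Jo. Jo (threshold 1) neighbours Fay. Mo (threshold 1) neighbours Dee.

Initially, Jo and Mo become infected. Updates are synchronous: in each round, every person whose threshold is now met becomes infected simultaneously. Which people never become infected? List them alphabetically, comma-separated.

Round 1 — Jo, Mo become infected (initial).
Round 2 — checking thresholds:
  Dee: 1 of 3 neighbours < 3, below threshold.
  Fay: 1 of 2 neighbours ≥ 1, becomes infected.
Round 3 — no new infections; cascade stops.

Ben, Dee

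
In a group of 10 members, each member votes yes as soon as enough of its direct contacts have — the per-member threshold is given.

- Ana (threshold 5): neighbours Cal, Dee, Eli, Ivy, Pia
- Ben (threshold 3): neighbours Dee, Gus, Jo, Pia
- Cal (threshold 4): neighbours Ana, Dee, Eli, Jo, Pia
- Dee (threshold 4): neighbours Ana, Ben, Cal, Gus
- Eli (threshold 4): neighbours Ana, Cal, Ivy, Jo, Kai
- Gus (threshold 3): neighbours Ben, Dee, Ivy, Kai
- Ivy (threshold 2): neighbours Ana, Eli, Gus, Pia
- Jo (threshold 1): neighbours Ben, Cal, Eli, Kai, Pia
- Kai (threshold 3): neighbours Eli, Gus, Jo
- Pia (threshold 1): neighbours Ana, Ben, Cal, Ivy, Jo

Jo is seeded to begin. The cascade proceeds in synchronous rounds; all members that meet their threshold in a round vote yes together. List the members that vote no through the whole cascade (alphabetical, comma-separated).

Round 1 — Jo votes yes (initial).
Round 2 — checking thresholds:
  Ben: 1 of 4 neighbours < 3, not yet.
  Cal: 1 of 5 neighbours < 4, not yet.
  Eli: 1 of 5 neighbours < 4, not yet.
  Kai: 1 of 3 neighbours < 3, not yet.
  Pia: 1 of 5 neighbours ≥ 1, votes yes.
Round 3 — no new yes votes; cascade stops.

Ana, Ben, Cal, Dee, Eli, Gus, Ivy, Kai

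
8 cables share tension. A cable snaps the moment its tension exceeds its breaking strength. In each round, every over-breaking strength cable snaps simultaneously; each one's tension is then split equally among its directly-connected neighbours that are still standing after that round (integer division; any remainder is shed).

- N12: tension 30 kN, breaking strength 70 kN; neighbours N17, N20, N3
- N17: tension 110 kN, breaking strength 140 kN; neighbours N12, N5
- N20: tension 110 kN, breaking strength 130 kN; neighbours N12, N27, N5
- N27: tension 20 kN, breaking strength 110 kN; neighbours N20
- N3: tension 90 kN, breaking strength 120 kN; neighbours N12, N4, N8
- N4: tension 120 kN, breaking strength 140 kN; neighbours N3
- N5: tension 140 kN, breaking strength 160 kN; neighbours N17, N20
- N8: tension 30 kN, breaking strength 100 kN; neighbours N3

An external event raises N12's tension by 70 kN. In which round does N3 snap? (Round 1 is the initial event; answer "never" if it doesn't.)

2

Round 1 — N12 at 100 > 70. N12 snaps.
  N12 sheds 100 kN to N17, N20, N3: 33 each (1 lost).
    N17: 110+33 = 143 > 140
    N20: 110+33 = 143 > 130
    N3: 90+33 = 123 > 120
Round 2 — N17, N20, N3 snap.
  N17 sheds 143 kN to N5: 143 each.
    N5: 140+143 = 283 > 160
  N20 sheds 143 kN to N27, N5: 71 each (1 lost).
    N27: 20+71 = 91 ≤ 110
    N5: 283+71 = 354 > 160
  N3 sheds 123 kN to N4, N8: 61 each (1 lost).
    N4: 120+61 = 181 > 140
    N8: 30+61 = 91 ≤ 100
Round 3 — N4, N5 snap.
  N4 sheds 181 kN: no online neighbours, lost.
  N5 sheds 354 kN: no online neighbours, lost.
No further breaks.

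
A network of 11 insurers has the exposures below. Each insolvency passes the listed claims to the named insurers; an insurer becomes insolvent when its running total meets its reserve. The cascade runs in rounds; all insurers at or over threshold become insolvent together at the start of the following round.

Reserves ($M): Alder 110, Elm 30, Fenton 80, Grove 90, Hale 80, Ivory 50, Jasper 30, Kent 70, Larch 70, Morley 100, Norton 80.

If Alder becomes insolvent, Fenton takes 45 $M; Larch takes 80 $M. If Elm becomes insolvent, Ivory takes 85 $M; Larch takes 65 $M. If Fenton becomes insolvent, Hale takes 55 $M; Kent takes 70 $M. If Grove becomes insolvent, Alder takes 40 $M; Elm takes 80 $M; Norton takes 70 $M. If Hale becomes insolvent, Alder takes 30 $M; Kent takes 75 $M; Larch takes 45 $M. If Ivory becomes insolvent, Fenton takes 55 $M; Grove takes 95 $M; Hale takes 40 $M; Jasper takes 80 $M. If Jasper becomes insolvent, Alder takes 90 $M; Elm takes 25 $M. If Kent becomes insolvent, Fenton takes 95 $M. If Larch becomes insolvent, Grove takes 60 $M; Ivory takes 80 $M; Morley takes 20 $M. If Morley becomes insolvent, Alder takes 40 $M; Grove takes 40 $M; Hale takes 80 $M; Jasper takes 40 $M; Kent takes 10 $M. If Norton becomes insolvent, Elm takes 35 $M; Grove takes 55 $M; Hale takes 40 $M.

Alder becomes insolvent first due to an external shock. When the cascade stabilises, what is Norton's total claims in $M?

Round 1 — Alder becomes insolvent (initial).
  Fenton: +45 → 45 < 80
  Larch: +80 → 80 ≥ 70
Round 2 — Larch becomes insolvent.
  Grove: +60 → 60 < 90
  Ivory: +80 → 80 ≥ 50
  Morley: +20 → 20 < 100
Round 3 — Ivory becomes insolvent.
  Fenton: +55 → 100 ≥ 80
  Grove: +95 → 155 ≥ 90
  Hale: +40 → 40 < 80
  Jasper: +80 → 80 ≥ 30
Round 4 — Fenton, Grove, Jasper become insolvent.
  Elm: +80+25 → 105 ≥ 30
  Hale: +55 → 95 ≥ 80
  Kent: +70 → 70 ≥ 70
  Norton: +70 → 70 < 80
Round 5 — Elm, Hale, Kent become insolvent.
No further insolvencies.

70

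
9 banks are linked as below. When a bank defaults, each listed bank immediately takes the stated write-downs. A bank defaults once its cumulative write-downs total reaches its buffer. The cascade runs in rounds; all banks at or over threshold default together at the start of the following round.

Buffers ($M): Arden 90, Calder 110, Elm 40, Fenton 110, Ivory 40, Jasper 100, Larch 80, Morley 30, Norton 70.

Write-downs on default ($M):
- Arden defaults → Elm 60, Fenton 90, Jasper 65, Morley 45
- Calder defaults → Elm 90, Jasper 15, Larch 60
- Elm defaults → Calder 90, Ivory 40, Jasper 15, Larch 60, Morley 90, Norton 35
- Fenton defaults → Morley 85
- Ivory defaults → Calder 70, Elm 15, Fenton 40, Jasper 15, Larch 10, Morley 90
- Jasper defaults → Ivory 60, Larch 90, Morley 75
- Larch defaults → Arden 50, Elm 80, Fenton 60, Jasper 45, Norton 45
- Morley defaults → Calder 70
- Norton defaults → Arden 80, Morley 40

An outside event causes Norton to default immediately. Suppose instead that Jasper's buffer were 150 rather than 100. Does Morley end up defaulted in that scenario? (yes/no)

With Jasper's buffer at 150:
Round 1 — Norton defaults (initial).
  Arden: +80 → 80 < 90
  Morley: +40 → 40 ≥ 30
Round 2 — Morley defaults.
  Calder: +70 → 70 < 110
No further defaults.

yes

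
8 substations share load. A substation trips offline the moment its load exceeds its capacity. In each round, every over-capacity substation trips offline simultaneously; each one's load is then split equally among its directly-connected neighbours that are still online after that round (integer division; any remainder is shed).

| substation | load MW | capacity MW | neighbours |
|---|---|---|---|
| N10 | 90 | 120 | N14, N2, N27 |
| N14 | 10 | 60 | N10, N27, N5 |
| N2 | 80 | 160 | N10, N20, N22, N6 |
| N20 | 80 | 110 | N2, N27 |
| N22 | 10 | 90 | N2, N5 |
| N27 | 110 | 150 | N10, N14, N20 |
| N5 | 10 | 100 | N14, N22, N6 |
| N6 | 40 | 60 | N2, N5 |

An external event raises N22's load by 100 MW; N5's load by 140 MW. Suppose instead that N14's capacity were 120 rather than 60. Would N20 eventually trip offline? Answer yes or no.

yes

With N14's capacity at 120:
Round 1 — N22 at 110 > 90; N5 at 150 > 100. N22, N5 trip offline.
  N22 sheds 110 MW to N2: 110 each.
    N2: 80+110 = 190 > 160
  N5 sheds 150 MW to N14, N6: 75 each.
    N14: 10+75 = 85 ≤ 120
    N6: 40+75 = 115 > 60
Round 2 — N2, N6 trip offline.
  N2 sheds 190 MW to N10, N20: 95 each.
    N10: 90+95 = 185 > 120
    N20: 80+95 = 175 > 110
  N6 sheds 115 MW: no online neighbours, lost.
Round 3 — N10, N20 trip offline.
  N10 sheds 185 MW to N14, N27: 92 each (1 lost).
    N14: 85+92 = 177 > 120
    N27: 110+92 = 202 > 150
  N20 sheds 175 MW to N27: 175 each.
    N27: 202+175 = 377 > 150
Round 4 — N14, N27 trip offline.
  N14 sheds 177 MW: no online neighbours, lost.
  N27 sheds 377 MW: no online neighbours, lost.
No further trips.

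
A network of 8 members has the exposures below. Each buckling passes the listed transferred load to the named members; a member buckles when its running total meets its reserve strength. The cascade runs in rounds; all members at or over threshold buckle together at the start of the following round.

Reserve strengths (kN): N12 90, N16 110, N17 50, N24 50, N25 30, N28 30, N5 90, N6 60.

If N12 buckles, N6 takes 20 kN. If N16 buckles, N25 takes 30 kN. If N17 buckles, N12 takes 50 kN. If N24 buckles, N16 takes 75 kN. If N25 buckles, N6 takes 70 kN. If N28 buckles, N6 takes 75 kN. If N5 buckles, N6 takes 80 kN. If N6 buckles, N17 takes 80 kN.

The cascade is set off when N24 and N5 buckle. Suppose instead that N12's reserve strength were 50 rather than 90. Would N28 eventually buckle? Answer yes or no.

With N12's reserve strength at 50:
Round 1 — N24, N5 buckle (initial).
  N16: +75 → 75 < 110
  N6: +80 → 80 ≥ 60
Round 2 — N6 buckles.
  N17: +80 → 80 ≥ 50
Round 3 — N17 buckles.
  N12: +50 → 50 ≥ 50
Round 4 — N12 buckles.
No further bucklings.

no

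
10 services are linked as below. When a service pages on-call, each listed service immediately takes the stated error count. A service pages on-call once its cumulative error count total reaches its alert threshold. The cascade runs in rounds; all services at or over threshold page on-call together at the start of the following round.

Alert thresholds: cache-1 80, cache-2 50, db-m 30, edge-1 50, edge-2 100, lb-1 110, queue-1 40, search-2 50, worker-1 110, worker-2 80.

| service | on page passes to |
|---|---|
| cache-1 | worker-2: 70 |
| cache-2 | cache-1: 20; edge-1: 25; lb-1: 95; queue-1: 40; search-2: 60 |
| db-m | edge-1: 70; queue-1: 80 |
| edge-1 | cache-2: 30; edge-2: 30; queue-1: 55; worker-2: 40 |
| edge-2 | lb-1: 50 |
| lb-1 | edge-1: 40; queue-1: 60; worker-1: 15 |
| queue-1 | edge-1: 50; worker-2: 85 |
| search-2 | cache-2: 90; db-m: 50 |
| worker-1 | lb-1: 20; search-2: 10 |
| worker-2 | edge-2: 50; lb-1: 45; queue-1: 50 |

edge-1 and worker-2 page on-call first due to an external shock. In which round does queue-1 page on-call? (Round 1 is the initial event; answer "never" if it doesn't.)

2

Round 1 — edge-1, worker-2 page on-call (initial).
  cache-2: +30 → 30 < 50
  edge-2: +30+50 → 80 < 100
  lb-1: +45 → 45 < 110
  queue-1: +55+50 → 105 ≥ 40
Round 2 — queue-1 pages on-call.
No further pages.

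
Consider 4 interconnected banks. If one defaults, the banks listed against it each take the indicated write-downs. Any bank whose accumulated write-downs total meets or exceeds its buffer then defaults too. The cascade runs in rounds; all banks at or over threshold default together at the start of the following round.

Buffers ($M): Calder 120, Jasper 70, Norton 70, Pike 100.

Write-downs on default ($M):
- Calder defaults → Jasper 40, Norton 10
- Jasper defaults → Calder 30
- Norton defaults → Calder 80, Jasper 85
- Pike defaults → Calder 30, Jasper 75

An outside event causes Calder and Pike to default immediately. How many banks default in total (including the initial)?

Round 1 — Calder, Pike default (initial).
  Jasper: +40+75 → 115 ≥ 70
  Norton: +10 → 10 < 70
Round 2 — Jasper defaults.
No further defaults.

3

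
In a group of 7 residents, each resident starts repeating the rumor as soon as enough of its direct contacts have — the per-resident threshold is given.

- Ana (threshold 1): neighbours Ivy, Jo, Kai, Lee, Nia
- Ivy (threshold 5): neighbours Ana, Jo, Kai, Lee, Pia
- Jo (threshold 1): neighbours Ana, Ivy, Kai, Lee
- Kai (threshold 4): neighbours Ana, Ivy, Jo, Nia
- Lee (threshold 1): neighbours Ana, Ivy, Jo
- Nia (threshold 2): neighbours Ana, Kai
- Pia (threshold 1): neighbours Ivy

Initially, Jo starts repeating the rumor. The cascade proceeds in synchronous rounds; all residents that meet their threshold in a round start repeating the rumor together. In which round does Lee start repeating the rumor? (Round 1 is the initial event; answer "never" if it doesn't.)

Round 1 — Jo starts repeating the rumor (initial).
Round 2 — checking thresholds:
  Ana: 1 of 5 neighbours ≥ 1, starts repeating the rumor.
  Ivy: 1 of 5 neighbours < 5, not yet.
  Kai: 1 of 4 neighbours < 4, not yet.
  Lee: 1 of 3 neighbours ≥ 1, starts repeating the rumor.
Round 3 — no new spreads; cascade stops.

2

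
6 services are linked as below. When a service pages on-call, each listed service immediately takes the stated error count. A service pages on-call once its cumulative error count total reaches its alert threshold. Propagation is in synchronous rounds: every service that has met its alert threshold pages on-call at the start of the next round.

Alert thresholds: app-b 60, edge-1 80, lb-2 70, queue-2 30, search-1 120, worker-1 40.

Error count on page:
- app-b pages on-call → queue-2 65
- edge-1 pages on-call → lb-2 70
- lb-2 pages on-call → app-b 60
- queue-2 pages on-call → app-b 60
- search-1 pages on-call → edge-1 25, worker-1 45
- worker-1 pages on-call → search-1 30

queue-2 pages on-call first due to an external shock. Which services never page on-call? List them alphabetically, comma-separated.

edge-1, lb-2, search-1, worker-1

Round 1 — queue-2 pages on-call (initial).
  app-b: +60 → 60 ≥ 60
Round 2 — app-b pages on-call.
No further pages.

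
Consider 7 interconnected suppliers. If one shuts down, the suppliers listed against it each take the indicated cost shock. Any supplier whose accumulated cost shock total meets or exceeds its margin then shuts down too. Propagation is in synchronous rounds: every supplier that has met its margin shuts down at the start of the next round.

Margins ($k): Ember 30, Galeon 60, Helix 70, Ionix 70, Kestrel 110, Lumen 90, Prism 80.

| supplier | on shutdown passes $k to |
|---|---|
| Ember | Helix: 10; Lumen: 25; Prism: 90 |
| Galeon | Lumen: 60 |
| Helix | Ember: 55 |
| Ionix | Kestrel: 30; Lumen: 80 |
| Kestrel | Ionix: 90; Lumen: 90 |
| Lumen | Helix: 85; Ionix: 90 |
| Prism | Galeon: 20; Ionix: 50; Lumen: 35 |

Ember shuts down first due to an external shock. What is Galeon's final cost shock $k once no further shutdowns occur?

Round 1 — Ember shuts down (initial).
  Helix: +10 → 10 < 70
  Lumen: +25 → 25 < 90
  Prism: +90 → 90 ≥ 80
Round 2 — Prism shuts down.
  Galeon: +20 → 20 < 60
  Ionix: +50 → 50 < 70
  Lumen: +35 → 60 < 90
No further shutdowns.

20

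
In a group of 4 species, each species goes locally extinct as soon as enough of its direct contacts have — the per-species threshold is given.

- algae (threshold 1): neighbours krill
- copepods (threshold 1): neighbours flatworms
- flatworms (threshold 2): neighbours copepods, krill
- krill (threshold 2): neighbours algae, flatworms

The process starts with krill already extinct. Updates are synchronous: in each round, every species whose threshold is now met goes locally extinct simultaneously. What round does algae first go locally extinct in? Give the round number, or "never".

Round 1 — krill goes locally extinct (initial).
Round 2 — checking thresholds:
  algae: 1 of 1 neighbours ≥ 1, goes locally extinct.
  flatworms: 1 of 2 neighbours < 2, below threshold.
Round 3 — no new extinctions; cascade stops.

2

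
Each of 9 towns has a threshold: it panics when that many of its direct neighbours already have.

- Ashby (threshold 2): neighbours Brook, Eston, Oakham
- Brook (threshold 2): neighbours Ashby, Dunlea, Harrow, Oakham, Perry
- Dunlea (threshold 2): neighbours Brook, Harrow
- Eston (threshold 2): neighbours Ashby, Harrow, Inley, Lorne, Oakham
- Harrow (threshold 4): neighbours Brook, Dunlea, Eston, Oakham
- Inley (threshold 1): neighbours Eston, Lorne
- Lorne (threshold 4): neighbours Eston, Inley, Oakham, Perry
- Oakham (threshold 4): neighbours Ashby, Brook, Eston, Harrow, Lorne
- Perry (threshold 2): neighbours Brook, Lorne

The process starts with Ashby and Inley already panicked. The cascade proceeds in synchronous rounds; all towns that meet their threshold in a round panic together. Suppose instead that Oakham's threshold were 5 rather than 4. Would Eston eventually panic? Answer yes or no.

yes

With Oakham's threshold at 5:
Round 1 — Ashby, Inley panic (initial).
Round 2 — checking thresholds:
  Brook: 1 of 5 neighbours < 2, not yet.
  Eston: 2 of 5 neighbours ≥ 2, panics.
  Lorne: 1 of 4 neighbours < 4, not yet.
  Oakham: 1 of 5 neighbours < 5, not yet.
Round 3 — no new panics; cascade stops.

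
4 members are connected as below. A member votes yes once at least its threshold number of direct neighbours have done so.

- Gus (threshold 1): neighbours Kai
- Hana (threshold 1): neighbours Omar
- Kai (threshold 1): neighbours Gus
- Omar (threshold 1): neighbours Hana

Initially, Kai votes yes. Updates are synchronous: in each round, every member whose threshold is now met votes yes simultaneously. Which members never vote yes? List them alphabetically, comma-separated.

Round 1 — Kai votes yes (initial).
Round 2 — checking thresholds:
  Gus: 1 of 1 neighbours ≥ 1, votes yes.
Round 3 — no new yes votes; cascade stops.

Hana, Omar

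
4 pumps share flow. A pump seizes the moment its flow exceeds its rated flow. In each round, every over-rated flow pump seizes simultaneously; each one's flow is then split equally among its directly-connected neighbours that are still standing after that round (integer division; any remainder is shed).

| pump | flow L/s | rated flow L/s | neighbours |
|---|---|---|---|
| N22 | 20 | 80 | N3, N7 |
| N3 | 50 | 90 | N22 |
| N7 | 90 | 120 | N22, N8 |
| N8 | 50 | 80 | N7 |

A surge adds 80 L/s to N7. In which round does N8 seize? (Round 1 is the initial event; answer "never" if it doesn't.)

Round 1 — N7 at 170 > 120. N7 seizes.
  N7 sheds 170 L/s to N22, N8: 85 each.
    N22: 20+85 = 105 > 80
    N8: 50+85 = 135 > 80
Round 2 — N22, N8 seize.
  N22 sheds 105 L/s to N3: 105 each.
    N3: 50+105 = 155 > 90
  N8 sheds 135 L/s: no online neighbours, lost.
Round 3 — N3 seizes.
  N3 sheds 155 L/s: no online neighbours, lost.
No further seizures.

2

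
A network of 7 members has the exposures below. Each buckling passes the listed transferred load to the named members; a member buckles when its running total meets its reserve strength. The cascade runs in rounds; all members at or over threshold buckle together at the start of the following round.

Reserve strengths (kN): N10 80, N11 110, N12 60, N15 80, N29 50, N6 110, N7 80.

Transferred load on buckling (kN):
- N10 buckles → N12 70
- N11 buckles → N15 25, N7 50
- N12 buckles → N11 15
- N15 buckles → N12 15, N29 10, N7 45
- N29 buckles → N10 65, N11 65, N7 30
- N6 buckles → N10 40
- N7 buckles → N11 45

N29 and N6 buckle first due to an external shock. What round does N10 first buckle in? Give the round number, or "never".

2

Round 1 — N29, N6 buckle (initial).
  N10: +65+40 → 105 ≥ 80
  N11: +65 → 65 < 110
  N7: +30 → 30 < 80
Round 2 — N10 buckles.
  N12: +70 → 70 ≥ 60
Round 3 — N12 buckles.
  N11: +15 → 80 < 110
No further bucklings.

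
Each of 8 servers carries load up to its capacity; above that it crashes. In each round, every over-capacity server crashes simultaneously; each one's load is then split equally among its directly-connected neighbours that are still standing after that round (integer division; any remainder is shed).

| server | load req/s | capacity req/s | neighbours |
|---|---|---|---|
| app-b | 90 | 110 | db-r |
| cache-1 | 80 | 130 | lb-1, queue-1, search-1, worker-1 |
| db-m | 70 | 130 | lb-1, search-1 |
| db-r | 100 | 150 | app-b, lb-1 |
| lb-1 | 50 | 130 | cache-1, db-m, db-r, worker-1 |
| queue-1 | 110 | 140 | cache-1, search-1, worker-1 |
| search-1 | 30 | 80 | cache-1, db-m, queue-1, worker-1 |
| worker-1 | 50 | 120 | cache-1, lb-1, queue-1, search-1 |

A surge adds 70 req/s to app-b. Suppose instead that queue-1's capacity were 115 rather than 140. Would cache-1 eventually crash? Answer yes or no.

With queue-1's capacity at 115:
Round 1 — app-b at 160 > 110. app-b crashes.
  app-b sheds 160 req/s to db-r: 160 each.
    db-r: 100+160 = 260 > 150
Round 2 — db-r crashes.
  db-r sheds 260 req/s to lb-1: 260 each.
    lb-1: 50+260 = 310 > 130
Round 3 — lb-1 crashes.
  lb-1 sheds 310 req/s to cache-1, db-m, worker-1: 103 each (1 lost).
    cache-1: 80+103 = 183 > 130
    db-m: 70+103 = 173 > 130
    worker-1: 50+103 = 153 > 120
Round 4 — cache-1, db-m, worker-1 crash.
  cache-1 sheds 183 req/s to queue-1, search-1: 91 each (1 lost).
    queue-1: 110+91 = 201 > 115
    search-1: 30+91 = 121 > 80
  db-m sheds 173 req/s to search-1: 173 each.
    search-1: 121+173 = 294 > 80
  worker-1 sheds 153 req/s to queue-1, search-1: 76 each (1 lost).
    queue-1: 201+76 = 277 > 115
    search-1: 294+76 = 370 > 80
Round 5 — queue-1, search-1 crash.
  queue-1 sheds 277 req/s: no online neighbours, lost.
  search-1 sheds 370 req/s: no online neighbours, lost.
No further crashes.

yes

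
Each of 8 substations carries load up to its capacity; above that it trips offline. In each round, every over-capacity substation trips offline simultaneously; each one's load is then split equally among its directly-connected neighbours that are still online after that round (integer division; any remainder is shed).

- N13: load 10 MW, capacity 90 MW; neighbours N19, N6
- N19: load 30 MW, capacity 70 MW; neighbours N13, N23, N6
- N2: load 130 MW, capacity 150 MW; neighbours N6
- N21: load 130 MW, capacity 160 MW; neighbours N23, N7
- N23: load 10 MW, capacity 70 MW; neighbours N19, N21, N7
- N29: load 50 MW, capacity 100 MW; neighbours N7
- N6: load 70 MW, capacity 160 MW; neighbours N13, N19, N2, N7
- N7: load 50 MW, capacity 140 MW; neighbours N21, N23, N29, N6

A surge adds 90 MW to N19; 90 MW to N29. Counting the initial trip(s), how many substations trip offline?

8

Round 1 — N19 at 120 > 70; N29 at 140 > 100. N19, N29 trip offline.
  N19 sheds 120 MW to N13, N23, N6: 40 each.
    N13: 10+40 = 50 ≤ 90
    N23: 10+40 = 50 ≤ 70
    N6: 70+40 = 110 ≤ 160
  N29 sheds 140 MW to N7: 140 each.
    N7: 50+140 = 190 > 140
Round 2 — N7 trips offline.
  N7 sheds 190 MW to N21, N23, N6: 63 each (1 lost).
    N21: 130+63 = 193 > 160
    N23: 50+63 = 113 > 70
    N6: 110+63 = 173 > 160
Round 3 — N21, N23, N6 trip offline.
  N21 sheds 193 MW: no online neighbours, lost.
  N23 sheds 113 MW: no online neighbours, lost.
  N6 sheds 173 MW to N13, N2: 86 each (1 lost).
    N13: 50+86 = 136 > 90
    N2: 130+86 = 216 > 150
Round 4 — N13, N2 trip offline.
  N13 sheds 136 MW: no online neighbours, lost.
  N2 sheds 216 MW: no online neighbours, lost.
No further trips.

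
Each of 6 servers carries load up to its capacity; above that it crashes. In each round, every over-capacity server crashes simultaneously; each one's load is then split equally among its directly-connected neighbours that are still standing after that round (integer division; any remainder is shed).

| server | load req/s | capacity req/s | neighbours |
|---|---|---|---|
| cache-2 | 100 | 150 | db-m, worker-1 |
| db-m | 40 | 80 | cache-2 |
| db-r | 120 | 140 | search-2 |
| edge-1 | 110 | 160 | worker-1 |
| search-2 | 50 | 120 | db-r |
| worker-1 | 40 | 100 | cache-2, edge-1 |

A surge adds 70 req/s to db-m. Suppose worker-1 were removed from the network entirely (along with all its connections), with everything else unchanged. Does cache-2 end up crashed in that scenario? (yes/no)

With worker-1 removed:
Round 1 — db-m at 110 > 80. db-m crashes.
  db-m sheds 110 req/s to cache-2: 110 each.
    cache-2: 100+110 = 210 > 150
Round 2 — cache-2 crashes.
  cache-2 sheds 210 req/s: no online neighbours, lost.
No further crashes.

yes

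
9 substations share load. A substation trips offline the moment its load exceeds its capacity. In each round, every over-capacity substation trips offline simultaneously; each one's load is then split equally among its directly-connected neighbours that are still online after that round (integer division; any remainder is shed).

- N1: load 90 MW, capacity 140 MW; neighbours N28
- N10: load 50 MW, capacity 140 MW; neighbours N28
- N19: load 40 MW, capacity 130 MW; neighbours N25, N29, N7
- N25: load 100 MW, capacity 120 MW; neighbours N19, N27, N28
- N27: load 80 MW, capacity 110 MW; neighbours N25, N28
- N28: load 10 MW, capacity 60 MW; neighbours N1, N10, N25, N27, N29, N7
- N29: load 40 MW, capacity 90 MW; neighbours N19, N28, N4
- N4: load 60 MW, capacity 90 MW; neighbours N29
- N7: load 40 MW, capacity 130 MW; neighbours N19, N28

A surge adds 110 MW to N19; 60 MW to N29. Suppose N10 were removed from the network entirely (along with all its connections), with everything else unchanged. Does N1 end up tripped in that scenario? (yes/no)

With N10 removed:
Round 1 — N19 at 150 > 130; N29 at 100 > 90. N19, N29 trip offline.
  N19 sheds 150 MW to N25, N7: 75 each.
    N25: 100+75 = 175 > 120
    N7: 40+75 = 115 ≤ 130
  N29 sheds 100 MW to N28, N4: 50 each.
    N28: 10+50 = 60 ≤ 60
    N4: 60+50 = 110 > 90
Round 2 — N25, N4 trip offline.
  N25 sheds 175 MW to N27, N28: 87 each (1 lost).
    N27: 80+87 = 167 > 110
    N28: 60+87 = 147 > 60
  N4 sheds 110 MW: no online neighbours, lost.
Round 3 — N27, N28 trip offline.
  N27 sheds 167 MW: no online neighbours, lost.
  N28 sheds 147 MW to N1, N7: 73 each (1 lost).
    N1: 90+73 = 163 > 140
    N7: 115+73 = 188 > 130
Round 4 — N1, N7 trip offline.
  N1 sheds 163 MW: no online neighbours, lost.
  N7 sheds 188 MW: no online neighbours, lost.
No further trips.

yes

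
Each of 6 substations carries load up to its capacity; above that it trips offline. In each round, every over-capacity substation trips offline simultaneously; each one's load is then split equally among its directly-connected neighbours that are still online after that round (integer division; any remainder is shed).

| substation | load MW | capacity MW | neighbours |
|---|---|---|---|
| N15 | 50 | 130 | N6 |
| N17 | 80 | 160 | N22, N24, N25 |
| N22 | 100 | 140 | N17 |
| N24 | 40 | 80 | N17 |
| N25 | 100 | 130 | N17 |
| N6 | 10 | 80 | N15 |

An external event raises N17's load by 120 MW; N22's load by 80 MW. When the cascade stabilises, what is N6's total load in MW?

Round 1 — N17 at 200 > 160; N22 at 180 > 140. N17, N22 trip offline.
  N17 sheds 200 MW to N24, N25: 100 each.
    N24: 40+100 = 140 > 80
    N25: 100+100 = 200 > 130
  N22 sheds 180 MW: no online neighbours, lost.
Round 2 — N24, N25 trip offline.
  N24 sheds 140 MW: no online neighbours, lost.
  N25 sheds 200 MW: no online neighbours, lost.
No further trips.

10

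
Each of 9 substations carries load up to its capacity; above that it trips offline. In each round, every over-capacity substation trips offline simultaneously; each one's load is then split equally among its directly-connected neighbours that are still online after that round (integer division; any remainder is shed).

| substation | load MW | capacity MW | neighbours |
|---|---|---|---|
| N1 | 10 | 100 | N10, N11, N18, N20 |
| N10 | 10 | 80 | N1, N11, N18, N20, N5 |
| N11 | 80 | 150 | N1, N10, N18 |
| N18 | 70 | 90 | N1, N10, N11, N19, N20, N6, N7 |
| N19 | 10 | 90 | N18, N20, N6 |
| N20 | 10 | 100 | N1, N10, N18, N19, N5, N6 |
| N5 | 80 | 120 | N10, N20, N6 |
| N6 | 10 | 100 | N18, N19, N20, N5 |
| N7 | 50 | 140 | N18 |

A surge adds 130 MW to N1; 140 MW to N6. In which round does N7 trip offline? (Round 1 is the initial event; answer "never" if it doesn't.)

Round 1 — N1 at 140 > 100; N6 at 150 > 100. N1, N6 trip offline.
  N1 sheds 140 MW to N10, N11, N18, N20: 35 each.
    N10: 10+35 = 45 ≤ 80
    N11: 80+35 = 115 ≤ 150
    N18: 70+35 = 105 > 90
    N20: 10+35 = 45 ≤ 100
  N6 sheds 150 MW to N18, N19, N20, N5: 37 each (2 lost).
    N18: 105+37 = 142 > 90
    N19: 10+37 = 47 ≤ 90
    N20: 45+37 = 82 ≤ 100
    N5: 80+37 = 117 ≤ 120
Round 2 — N18 trips offline.
  N18 sheds 142 MW to N10, N11, N19, N20, N7: 28 each (2 lost).
    N10: 45+28 = 73 ≤ 80
    N11: 115+28 = 143 ≤ 150
    N19: 47+28 = 75 ≤ 90
    N20: 82+28 = 110 > 100
    N7: 50+28 = 78 ≤ 140
Round 3 — N20 trips offline.
  N20 sheds 110 MW to N10, N19, N5: 36 each (2 lost).
    N10: 73+36 = 109 > 80
    N19: 75+36 = 111 > 90
    N5: 117+36 = 153 > 120
Round 4 — N10, N19, N5 trip offline.
  N10 sheds 109 MW to N11: 109 each.
    N11: 143+109 = 252 > 150
  N19 sheds 111 MW: no online neighbours, lost.
  N5 sheds 153 MW: no online neighbours, lost.
Round 5 — N11 trips offline.
  N11 sheds 252 MW: no online neighbours, lost.
No further trips.

never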